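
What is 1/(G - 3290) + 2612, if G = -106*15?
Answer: 12746559/4880 ≈ 2612.0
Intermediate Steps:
G = -1590
1/(G - 3290) + 2612 = 1/(-1590 - 3290) + 2612 = 1/(-4880) + 2612 = -1/4880 + 2612 = 12746559/4880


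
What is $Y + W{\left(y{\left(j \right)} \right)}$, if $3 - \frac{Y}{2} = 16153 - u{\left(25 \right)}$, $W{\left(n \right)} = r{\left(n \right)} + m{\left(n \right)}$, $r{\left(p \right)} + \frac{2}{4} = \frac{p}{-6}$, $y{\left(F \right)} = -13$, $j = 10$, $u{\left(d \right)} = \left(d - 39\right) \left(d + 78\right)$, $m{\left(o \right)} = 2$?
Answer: $- \frac{105541}{3} \approx -35180.0$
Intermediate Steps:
$u{\left(d \right)} = \left(-39 + d\right) \left(78 + d\right)$
$r{\left(p \right)} = - \frac{1}{2} - \frac{p}{6}$ ($r{\left(p \right)} = - \frac{1}{2} + \frac{p}{-6} = - \frac{1}{2} + p \left(- \frac{1}{6}\right) = - \frac{1}{2} - \frac{p}{6}$)
$W{\left(n \right)} = \frac{3}{2} - \frac{n}{6}$ ($W{\left(n \right)} = \left(- \frac{1}{2} - \frac{n}{6}\right) + 2 = \frac{3}{2} - \frac{n}{6}$)
$Y = -35184$ ($Y = 6 - 2 \left(16153 - \left(-3042 + 25^{2} + 39 \cdot 25\right)\right) = 6 - 2 \left(16153 - \left(-3042 + 625 + 975\right)\right) = 6 - 2 \left(16153 - -1442\right) = 6 - 2 \left(16153 + 1442\right) = 6 - 35190 = -35184$)
$Y + W{\left(y{\left(j \right)} \right)} = -35184 + \left(\frac{3}{2} - - \frac{13}{6}\right) = -35184 + \left(\frac{3}{2} + \frac{13}{6}\right) = -35184 + \frac{11}{3} = - \frac{105541}{3}$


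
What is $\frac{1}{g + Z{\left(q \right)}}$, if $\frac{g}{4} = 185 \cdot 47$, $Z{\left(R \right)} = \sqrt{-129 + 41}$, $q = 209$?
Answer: $\frac{8695}{302412122} - \frac{i \sqrt{22}}{604824244} \approx 2.8752 \cdot 10^{-5} - 7.755 \cdot 10^{-9} i$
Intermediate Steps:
$Z{\left(R \right)} = 2 i \sqrt{22}$ ($Z{\left(R \right)} = \sqrt{-88} = 2 i \sqrt{22}$)
$g = 34780$ ($g = 4 \cdot 185 \cdot 47 = 4 \cdot 8695 = 34780$)
$\frac{1}{g + Z{\left(q \right)}} = \frac{1}{34780 + 2 i \sqrt{22}}$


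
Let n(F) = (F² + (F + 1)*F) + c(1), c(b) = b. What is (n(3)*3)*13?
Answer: 858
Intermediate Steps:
n(F) = 1 + F² + F*(1 + F) (n(F) = (F² + (F + 1)*F) + 1 = (F² + (1 + F)*F) + 1 = (F² + F*(1 + F)) + 1 = 1 + F² + F*(1 + F))
(n(3)*3)*13 = ((1 + 3 + 2*3²)*3)*13 = ((1 + 3 + 2*9)*3)*13 = ((1 + 3 + 18)*3)*13 = (22*3)*13 = 66*13 = 858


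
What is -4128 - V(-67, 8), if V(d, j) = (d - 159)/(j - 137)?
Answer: -532738/129 ≈ -4129.8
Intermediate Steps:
V(d, j) = (-159 + d)/(-137 + j)
-4128 - V(-67, 8) = -4128 - (-159 - 67)/(-137 + 8) = -4128 - (-226)/(-129) = -4128 - (-1)*(-226)/129 = -4128 - 1*226/129 = -4128 - 226/129 = -532738/129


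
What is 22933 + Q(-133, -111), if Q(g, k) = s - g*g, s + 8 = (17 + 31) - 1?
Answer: 5283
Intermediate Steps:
s = 39 (s = -8 + ((17 + 31) - 1) = -8 + (48 - 1) = -8 + 47 = 39)
Q(g, k) = 39 - g² (Q(g, k) = 39 - g*g = 39 - g²)
22933 + Q(-133, -111) = 22933 + (39 - 1*(-133)²) = 22933 + (39 - 1*17689) = 22933 + (39 - 17689) = 22933 - 17650 = 5283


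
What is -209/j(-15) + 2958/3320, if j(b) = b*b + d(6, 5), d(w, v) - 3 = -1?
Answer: -11207/376820 ≈ -0.029741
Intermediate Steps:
d(w, v) = 2 (d(w, v) = 3 - 1 = 2)
j(b) = 2 + b² (j(b) = b*b + 2 = b² + 2 = 2 + b²)
-209/j(-15) + 2958/3320 = -209/(2 + (-15)²) + 2958/3320 = -209/(2 + 225) + 2958*(1/3320) = -209/227 + 1479/1660 = -11207/376820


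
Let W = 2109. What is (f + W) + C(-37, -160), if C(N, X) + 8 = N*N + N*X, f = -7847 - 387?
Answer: 1156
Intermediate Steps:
f = -8234
C(N, X) = -8 + N² + N*X (C(N, X) = -8 + (N*N + N*X) = -8 + (N² + N*X) = -8 + N² + N*X)
(f + W) + C(-37, -160) = (-8234 + 2109) + (-8 + (-37)² - 37*(-160)) = -6125 + (-8 + 1369 + 5920) = -6125 + 7281 = 1156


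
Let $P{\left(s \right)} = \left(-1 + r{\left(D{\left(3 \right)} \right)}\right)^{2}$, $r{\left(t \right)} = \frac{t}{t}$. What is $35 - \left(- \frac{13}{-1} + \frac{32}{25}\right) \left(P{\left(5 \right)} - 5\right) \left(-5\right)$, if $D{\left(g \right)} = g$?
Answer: $-322$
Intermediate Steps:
$r{\left(t \right)} = 1$
$P{\left(s \right)} = 0$ ($P{\left(s \right)} = \left(-1 + 1\right)^{2} = 0^{2} = 0$)
$35 - \left(- \frac{13}{-1} + \frac{32}{25}\right) \left(P{\left(5 \right)} - 5\right) \left(-5\right) = 35 - \left(- \frac{13}{-1} + \frac{32}{25}\right) \left(0 - 5\right) \left(-5\right) = 35 - \left(\left(-13\right) \left(-1\right) + 32 \cdot \frac{1}{25}\right) \left(\left(-5\right) \left(-5\right)\right) = 35 - \left(13 + \frac{32}{25}\right) 25 = 35 - \frac{357}{25} \cdot 25 = 35 - 357 = -322$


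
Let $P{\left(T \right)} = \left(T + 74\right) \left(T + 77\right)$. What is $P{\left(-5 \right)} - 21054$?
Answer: $-16086$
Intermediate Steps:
$P{\left(T \right)} = \left(74 + T\right) \left(77 + T\right)$
$P{\left(-5 \right)} - 21054 = \left(5698 + \left(-5\right)^{2} + 151 \left(-5\right)\right) - 21054 = \left(5698 + 25 - 755\right) - 21054 = 4968 - 21054 = -16086$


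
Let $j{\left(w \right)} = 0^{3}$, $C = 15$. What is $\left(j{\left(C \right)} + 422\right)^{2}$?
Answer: $178084$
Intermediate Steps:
$j{\left(w \right)} = 0$
$\left(j{\left(C \right)} + 422\right)^{2} = \left(0 + 422\right)^{2} = 422^{2} = 178084$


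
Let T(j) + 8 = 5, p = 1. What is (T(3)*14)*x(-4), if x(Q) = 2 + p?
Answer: -126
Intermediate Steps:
x(Q) = 3 (x(Q) = 2 + 1 = 3)
T(j) = -3 (T(j) = -8 + 5 = -3)
(T(3)*14)*x(-4) = -3*14*3 = -42*3 = -126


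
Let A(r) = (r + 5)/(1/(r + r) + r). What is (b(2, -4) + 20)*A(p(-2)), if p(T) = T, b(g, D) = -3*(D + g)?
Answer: -104/3 ≈ -34.667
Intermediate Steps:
b(g, D) = -3*D - 3*g
A(r) = (5 + r)/(r + 1/(2*r)) (A(r) = (5 + r)/(1/(2*r) + r) = (5 + r)/(r + 1/(2*r)))
(b(2, -4) + 20)*A(p(-2)) = ((-3*(-4) - 3*2) + 20)*(2*(-2)*(5 - 2)/(1 + 2*(-2)²)) = ((12 - 6) + 20)*(2*(-2)*3/(1 + 2*4)) = (6 + 20)*(2*(-2)*3/(1 + 8)) = 26*(2*(-2)*3/9) = 26*(2*(-2)*(⅑)*3) = 26*(-4/3) = -104/3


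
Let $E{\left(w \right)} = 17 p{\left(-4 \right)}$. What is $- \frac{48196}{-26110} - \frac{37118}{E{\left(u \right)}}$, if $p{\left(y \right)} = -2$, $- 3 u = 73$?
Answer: $\frac{242697411}{221935} \approx 1093.6$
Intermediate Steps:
$u = - \frac{73}{3}$ ($u = \left(- \frac{1}{3}\right) 73 = - \frac{73}{3} \approx -24.333$)
$E{\left(w \right)} = -34$ ($E{\left(w \right)} = 17 \left(-2\right) = -34$)
$- \frac{48196}{-26110} - \frac{37118}{E{\left(u \right)}} = - \frac{48196}{-26110} - \frac{37118}{-34} = \left(-48196\right) \left(- \frac{1}{26110}\right) - - \frac{18559}{17} = \frac{24098}{13055} + \frac{18559}{17} = \frac{242697411}{221935}$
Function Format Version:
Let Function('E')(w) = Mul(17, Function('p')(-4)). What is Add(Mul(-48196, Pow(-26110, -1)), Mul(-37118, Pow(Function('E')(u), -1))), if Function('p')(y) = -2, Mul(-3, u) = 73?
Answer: Rational(242697411, 221935) ≈ 1093.6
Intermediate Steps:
u = Rational(-73, 3) (u = Mul(Rational(-1, 3), 73) = Rational(-73, 3) ≈ -24.333)
Function('E')(w) = -34 (Function('E')(w) = Mul(17, -2) = -34)
Add(Mul(-48196, Pow(-26110, -1)), Mul(-37118, Pow(Function('E')(u), -1))) = Add(Mul(-48196, Pow(-26110, -1)), Mul(-37118, Pow(-34, -1))) = Add(Mul(-48196, Rational(-1, 26110)), Mul(-37118, Rational(-1, 34))) = Add(Rational(24098, 13055), Rational(18559, 17)) = Rational(242697411, 221935)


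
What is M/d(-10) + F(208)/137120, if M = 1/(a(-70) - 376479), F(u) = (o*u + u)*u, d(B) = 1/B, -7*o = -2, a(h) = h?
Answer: 4582148182/11294587255 ≈ 0.40569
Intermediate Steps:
o = 2/7 (o = -1/7*(-2) = 2/7 ≈ 0.28571)
F(u) = 9*u**2/7 (F(u) = (2*u/7 + u)*u = (9*u/7)*u = 9*u**2/7)
M = -1/376549 (M = 1/(-70 - 376479) = 1/(-376549) = -1/376549 ≈ -2.6557e-6)
M/d(-10) + F(208)/137120 = -1/(376549*(1/(-10))) + ((9/7)*208**2)/137120 = -1/(376549*(-1/10)) + ((9/7)*43264)*(1/137120) = -1/376549*(-10) + (389376/7)*(1/137120) = 10/376549 + 12168/29995 = 4582148182/11294587255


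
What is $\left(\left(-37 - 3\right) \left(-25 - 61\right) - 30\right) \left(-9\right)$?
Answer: $-30690$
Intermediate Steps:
$\left(\left(-37 - 3\right) \left(-25 - 61\right) - 30\right) \left(-9\right) = \left(\left(-40\right) \left(-86\right) - 30\right) \left(-9\right) = \left(3440 - 30\right) \left(-9\right) = 3410 \left(-9\right) = -30690$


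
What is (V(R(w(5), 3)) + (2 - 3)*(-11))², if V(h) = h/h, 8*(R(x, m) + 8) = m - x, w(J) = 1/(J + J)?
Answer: 144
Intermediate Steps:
w(J) = 1/(2*J)
R(x, m) = -8 - x/8 + m/8 (R(x, m) = -8 + (m - x)/8 = -8 + (-x/8 + m/8) = -8 - x/8 + m/8)
V(h) = 1
(V(R(w(5), 3)) + (2 - 3)*(-11))² = (1 + (2 - 3)*(-11))² = (1 - 1*(-11))² = (1 + 11)² = 12² = 144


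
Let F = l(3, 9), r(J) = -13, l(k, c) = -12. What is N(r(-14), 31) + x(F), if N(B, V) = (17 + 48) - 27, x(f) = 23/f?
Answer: 433/12 ≈ 36.083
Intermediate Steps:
F = -12
N(B, V) = 38 (N(B, V) = 65 - 27 = 38)
N(r(-14), 31) + x(F) = 38 + 23/(-12) = 38 + 23*(-1/12) = 38 - 23/12 = 433/12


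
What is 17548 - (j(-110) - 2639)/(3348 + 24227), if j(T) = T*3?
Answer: 483889069/27575 ≈ 17548.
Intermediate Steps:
j(T) = 3*T
17548 - (j(-110) - 2639)/(3348 + 24227) = 17548 - (3*(-110) - 2639)/(3348 + 24227) = 17548 - (-330 - 2639)/27575 = 17548 - (-2969)/27575 = 17548 - 1*(-2969/27575) = 17548 + 2969/27575 = 483889069/27575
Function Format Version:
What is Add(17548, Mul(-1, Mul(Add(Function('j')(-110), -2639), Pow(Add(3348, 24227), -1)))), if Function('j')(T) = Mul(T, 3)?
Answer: Rational(483889069, 27575) ≈ 17548.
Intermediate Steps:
Function('j')(T) = Mul(3, T)
Add(17548, Mul(-1, Mul(Add(Function('j')(-110), -2639), Pow(Add(3348, 24227), -1)))) = Add(17548, Mul(-1, Mul(Add(Mul(3, -110), -2639), Pow(Add(3348, 24227), -1)))) = Add(17548, Mul(-1, Mul(Add(-330, -2639), Pow(27575, -1)))) = Add(17548, Mul(-1, Mul(-2969, Rational(1, 27575)))) = Add(17548, Mul(-1, Rational(-2969, 27575))) = Add(17548, Rational(2969, 27575)) = Rational(483889069, 27575)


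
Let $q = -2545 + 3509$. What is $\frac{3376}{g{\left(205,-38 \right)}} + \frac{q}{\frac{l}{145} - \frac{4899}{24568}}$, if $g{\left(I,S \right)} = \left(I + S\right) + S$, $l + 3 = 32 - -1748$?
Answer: $\frac{13674182512}{128840943} \approx 106.13$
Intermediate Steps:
$l = 1777$ ($l = -3 + \left(32 - -1748\right) = -3 + \left(32 + 1748\right) = -3 + 1780 = 1777$)
$q = 964$
$g{\left(I,S \right)} = I + 2 S$
$\frac{3376}{g{\left(205,-38 \right)}} + \frac{q}{\frac{l}{145} - \frac{4899}{24568}} = \frac{3376}{205 + 2 \left(-38\right)} + \frac{964}{\frac{1777}{145} - \frac{4899}{24568}} = \frac{3376}{205 - 76} + \frac{964}{1777 \cdot \frac{1}{145} - \frac{4899}{24568}} = \frac{3376}{129} + \frac{964}{\frac{1777}{145} - \frac{4899}{24568}} = 3376 \cdot \frac{1}{129} + \frac{964}{\frac{42946981}{3562360}} = \frac{3376}{129} + 964 \cdot \frac{3562360}{42946981} = \frac{3376}{129} + \frac{3434115040}{42946981} = \frac{13674182512}{128840943}$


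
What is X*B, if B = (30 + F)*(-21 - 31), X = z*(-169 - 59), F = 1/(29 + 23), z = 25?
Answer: 8897700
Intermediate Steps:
F = 1/52 ≈ 0.019231
X = -5700 (X = 25*(-169 - 59) = 25*(-228) = -5700)
B = -1561 (B = (30 + 1/52)*(-21 - 31) = (1561/52)*(-52) = -1561)
X*B = -5700*(-1561) = 8897700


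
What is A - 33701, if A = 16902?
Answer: -16799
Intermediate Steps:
A - 33701 = 16902 - 33701 = -16799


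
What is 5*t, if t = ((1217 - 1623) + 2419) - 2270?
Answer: -1285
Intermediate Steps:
t = -257 (t = (-406 + 2419) - 2270 = 2013 - 2270 = -257)
5*t = 5*(-257) = -1285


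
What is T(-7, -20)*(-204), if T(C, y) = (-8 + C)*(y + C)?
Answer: -82620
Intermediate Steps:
T(C, y) = (-8 + C)*(C + y)
T(-7, -20)*(-204) = ((-7)**2 - 8*(-7) - 8*(-20) - 7*(-20))*(-204) = (49 + 56 + 160 + 140)*(-204) = 405*(-204) = -82620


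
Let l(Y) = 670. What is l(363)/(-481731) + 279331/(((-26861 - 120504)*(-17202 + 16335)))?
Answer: 5439949679/6838731155845 ≈ 0.00079546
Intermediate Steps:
l(363)/(-481731) + 279331/(((-26861 - 120504)*(-17202 + 16335))) = 670/(-481731) + 279331/(((-26861 - 120504)*(-17202 + 16335))) = 670*(-1/481731) + 279331/((-147365*(-867))) = -670/481731 + 279331/127765455 = 5439949679/6838731155845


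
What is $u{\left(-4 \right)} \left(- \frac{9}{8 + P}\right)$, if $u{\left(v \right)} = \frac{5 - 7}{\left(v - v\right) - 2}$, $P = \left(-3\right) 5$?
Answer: $\frac{9}{7} \approx 1.2857$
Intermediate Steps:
$P = -15$
$u{\left(v \right)} = 1$ ($u{\left(v \right)} = - \frac{2}{0 - 2} = - \frac{2}{-2} = \left(-2\right) \left(- \frac{1}{2}\right) = 1$)
$u{\left(-4 \right)} \left(- \frac{9}{8 + P}\right) = 1 \left(- \frac{9}{8 - 15}\right) = 1 \left(- \frac{9}{-7}\right) = 1 \left(\left(-9\right) \left(- \frac{1}{7}\right)\right) = 1 \cdot \frac{9}{7} = \frac{9}{7}$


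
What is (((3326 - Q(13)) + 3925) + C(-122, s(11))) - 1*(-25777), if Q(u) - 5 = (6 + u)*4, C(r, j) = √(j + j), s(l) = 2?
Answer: 32949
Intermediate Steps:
C(r, j) = √2*√j (C(r, j) = √(2*j) = √2*√j)
Q(u) = 29 + 4*u (Q(u) = 5 + (6 + u)*4 = 5 + (24 + 4*u) = 29 + 4*u)
(((3326 - Q(13)) + 3925) + C(-122, s(11))) - 1*(-25777) = (((3326 - (29 + 4*13)) + 3925) + √2*√2) - 1*(-25777) = (((3326 - (29 + 52)) + 3925) + 2) + 25777 = (((3326 - 1*81) + 3925) + 2) + 25777 = (((3326 - 81) + 3925) + 2) + 25777 = ((3245 + 3925) + 2) + 25777 = (7170 + 2) + 25777 = 7172 + 25777 = 32949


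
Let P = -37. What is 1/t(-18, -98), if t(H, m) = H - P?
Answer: 1/19 ≈ 0.052632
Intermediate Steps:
t(H, m) = 37 + H (t(H, m) = H - 1*(-37) = H + 37 = 37 + H)
1/t(-18, -98) = 1/(37 - 18) = 1/19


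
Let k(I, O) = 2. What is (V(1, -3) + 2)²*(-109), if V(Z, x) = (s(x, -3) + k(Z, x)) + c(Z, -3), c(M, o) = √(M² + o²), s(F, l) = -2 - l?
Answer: -3815 - 1090*√10 ≈ -7261.9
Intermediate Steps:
V(Z, x) = 3 + √(9 + Z²) (V(Z, x) = ((-2 - 1*(-3)) + 2) + √(Z² + (-3)²) = ((-2 + 3) + 2) + √(Z² + 9) = (1 + 2) + √(9 + Z²) = 3 + √(9 + Z²))
(V(1, -3) + 2)²*(-109) = ((3 + √(9 + 1²)) + 2)²*(-109) = ((3 + √(9 + 1)) + 2)²*(-109) = ((3 + √10) + 2)²*(-109) = (5 + √10)²*(-109) = -109*(5 + √10)²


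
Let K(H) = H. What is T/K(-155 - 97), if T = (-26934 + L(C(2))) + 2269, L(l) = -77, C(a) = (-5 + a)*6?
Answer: 12371/126 ≈ 98.182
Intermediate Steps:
C(a) = -30 + 6*a
T = -24742 (T = (-26934 - 77) + 2269 = -27011 + 2269 = -24742)
T/K(-155 - 97) = -24742/(-155 - 97) = -24742/(-252) = -24742*(-1/252) = 12371/126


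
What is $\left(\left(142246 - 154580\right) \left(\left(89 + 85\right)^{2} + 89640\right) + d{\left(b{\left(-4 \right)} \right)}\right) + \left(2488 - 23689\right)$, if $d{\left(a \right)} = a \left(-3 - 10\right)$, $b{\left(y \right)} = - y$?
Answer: $-1479065197$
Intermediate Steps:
$d{\left(a \right)} = - 13 a$ ($d{\left(a \right)} = a \left(-13\right) = - 13 a$)
$\left(\left(142246 - 154580\right) \left(\left(89 + 85\right)^{2} + 89640\right) + d{\left(b{\left(-4 \right)} \right)}\right) + \left(2488 - 23689\right) = \left(\left(142246 - 154580\right) \left(\left(89 + 85\right)^{2} + 89640\right) - 13 \left(\left(-1\right) \left(-4\right)\right)\right) + \left(2488 - 23689\right) = \left(- 12334 \left(174^{2} + 89640\right) - 52\right) + \left(2488 - 23689\right) = \left(- 12334 \left(30276 + 89640\right) - 52\right) - 21201 = \left(\left(-12334\right) 119916 - 52\right) - 21201 = \left(-1479043944 - 52\right) - 21201 = -1479043996 - 21201 = -1479065197$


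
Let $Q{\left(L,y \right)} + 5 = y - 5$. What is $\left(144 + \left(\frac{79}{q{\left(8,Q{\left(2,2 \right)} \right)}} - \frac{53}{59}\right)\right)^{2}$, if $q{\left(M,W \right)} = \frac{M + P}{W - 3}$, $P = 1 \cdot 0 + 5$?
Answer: $\frac{3420846144}{588289} \approx 5814.9$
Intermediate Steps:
$P = 5$ ($P = 0 + 5 = 5$)
$Q{\left(L,y \right)} = -10 + y$ ($Q{\left(L,y \right)} = -5 + \left(y - 5\right) = -5 + \left(-5 + y\right) = -10 + y$)
$q{\left(M,W \right)} = \frac{5 + M}{-3 + W}$ ($q{\left(M,W \right)} = \frac{M + 5}{W - 3} = \frac{5 + M}{-3 + W}$)
$\left(144 + \left(\frac{79}{q{\left(8,Q{\left(2,2 \right)} \right)}} - \frac{53}{59}\right)\right)^{2} = \left(144 + \left(\frac{79}{\frac{1}{-3 + \left(-10 + 2\right)} \left(5 + 8\right)} - \frac{53}{59}\right)\right)^{2} = \left(144 + \left(\frac{79}{\frac{1}{-3 - 8} \cdot 13} - \frac{53}{59}\right)\right)^{2} = \left(144 + \left(\frac{79}{\frac{1}{-11} \cdot 13} - \frac{53}{59}\right)\right)^{2} = \left(144 + \left(\frac{79}{\left(- \frac{1}{11}\right) 13} - \frac{53}{59}\right)\right)^{2} = \left(144 + \left(\frac{79}{- \frac{13}{11}} - \frac{53}{59}\right)\right)^{2} = \left(144 + \left(79 \left(- \frac{11}{13}\right) - \frac{53}{59}\right)\right)^{2} = \left(144 - \frac{51960}{767}\right)^{2} = \left(\frac{58488}{767}\right)^{2} = \frac{3420846144}{588289}$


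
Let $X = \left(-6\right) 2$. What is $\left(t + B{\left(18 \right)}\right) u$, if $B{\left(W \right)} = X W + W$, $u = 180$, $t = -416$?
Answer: $-110520$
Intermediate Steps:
$X = -12$
$B{\left(W \right)} = - 11 W$ ($B{\left(W \right)} = - 12 W + W = - 11 W$)
$\left(t + B{\left(18 \right)}\right) u = \left(-416 - 198\right) 180 = \left(-614\right) 180 = -110520$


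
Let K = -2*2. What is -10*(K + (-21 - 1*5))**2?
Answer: -9000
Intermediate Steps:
K = -4
-10*(K + (-21 - 1*5))**2 = -10*(-4 + (-21 - 1*5))**2 = -10*(-4 + (-21 - 5))**2 = -10*(-4 - 26)**2 = -10*(-30)**2 = -10*900 = -9000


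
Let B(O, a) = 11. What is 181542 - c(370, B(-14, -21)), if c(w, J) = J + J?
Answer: 181520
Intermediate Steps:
c(w, J) = 2*J
181542 - c(370, B(-14, -21)) = 181542 - 2*11 = 181542 - 1*22 = 181542 - 22 = 181520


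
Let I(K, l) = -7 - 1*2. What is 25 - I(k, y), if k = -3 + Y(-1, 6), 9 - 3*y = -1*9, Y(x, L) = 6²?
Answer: 34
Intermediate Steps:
Y(x, L) = 36
y = 6 (y = 3 - (-1)*9/3 = 3 - ⅓*(-9) = 3 + 3 = 6)
k = 33 (k = -3 + 36 = 33)
I(K, l) = -9 (I(K, l) = -7 - 2 = -9)
25 - I(k, y) = 25 - 1*(-9) = 25 + 9 = 34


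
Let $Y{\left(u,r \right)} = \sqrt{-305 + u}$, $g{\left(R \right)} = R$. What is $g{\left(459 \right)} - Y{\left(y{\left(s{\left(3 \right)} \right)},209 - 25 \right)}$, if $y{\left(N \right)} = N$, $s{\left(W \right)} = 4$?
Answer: $459 - i \sqrt{301} \approx 459.0 - 17.349 i$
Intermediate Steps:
$g{\left(459 \right)} - Y{\left(y{\left(s{\left(3 \right)} \right)},209 - 25 \right)} = 459 - \sqrt{-305 + 4} = 459 - \sqrt{-301} = 459 - i \sqrt{301}$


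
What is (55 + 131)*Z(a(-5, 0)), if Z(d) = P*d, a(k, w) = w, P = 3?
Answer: 0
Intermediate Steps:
Z(d) = 3*d
(55 + 131)*Z(a(-5, 0)) = (55 + 131)*(3*0) = 186*0 = 0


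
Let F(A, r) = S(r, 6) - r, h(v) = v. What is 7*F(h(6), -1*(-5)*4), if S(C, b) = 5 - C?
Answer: -245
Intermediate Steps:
F(A, r) = 5 - 2*r (F(A, r) = (5 - r) - r = 5 - 2*r)
7*F(h(6), -1*(-5)*4) = 7*(5 - 2*(-1*(-5))*4) = 7*(5 - 10*4) = 7*(5 - 2*20) = 7*(5 - 40) = 7*(-35) = -245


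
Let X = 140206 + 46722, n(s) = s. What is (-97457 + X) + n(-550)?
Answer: 88921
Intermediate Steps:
X = 186928
(-97457 + X) + n(-550) = (-97457 + 186928) - 550 = 89471 - 550 = 88921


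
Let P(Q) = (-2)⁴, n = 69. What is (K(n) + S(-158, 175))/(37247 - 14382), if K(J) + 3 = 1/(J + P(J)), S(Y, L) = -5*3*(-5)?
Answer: 6121/1943525 ≈ 0.0031494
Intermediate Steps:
S(Y, L) = 75 (S(Y, L) = -15*(-5) = 75)
P(Q) = 16
K(J) = -3 + 1/(16 + J) (K(J) = -3 + 1/(J + 16) = -3 + 1/(16 + J))
(K(n) + S(-158, 175))/(37247 - 14382) = ((-47 - 3*69)/(16 + 69) + 75)/(37247 - 14382) = ((-47 - 207)/85 + 75)/22865 = ((1/85)*(-254) + 75)*(1/22865) = (-254/85 + 75)*(1/22865) = (6121/85)*(1/22865) = 6121/1943525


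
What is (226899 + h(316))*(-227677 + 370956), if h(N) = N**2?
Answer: 46817129645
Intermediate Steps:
(226899 + h(316))*(-227677 + 370956) = (226899 + 316**2)*(-227677 + 370956) = (226899 + 99856)*143279 = 326755*143279 = 46817129645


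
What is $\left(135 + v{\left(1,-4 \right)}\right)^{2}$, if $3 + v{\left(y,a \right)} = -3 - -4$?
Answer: $17689$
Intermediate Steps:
$v{\left(y,a \right)} = -2$ ($v{\left(y,a \right)} = -3 - -1 = -3 + \left(-3 + 4\right) = -3 + 1 = -2$)
$\left(135 + v{\left(1,-4 \right)}\right)^{2} = \left(135 - 2\right)^{2} = 133^{2} = 17689$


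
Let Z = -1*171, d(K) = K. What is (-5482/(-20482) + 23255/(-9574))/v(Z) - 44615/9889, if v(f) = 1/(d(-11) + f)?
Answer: 2448211881462/6296039519 ≈ 388.85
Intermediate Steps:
Z = -171
v(f) = 1/(-11 + f)
(-5482/(-20482) + 23255/(-9574))/v(Z) - 44615/9889 = (-5482/(-20482) + 23255/(-9574))/(1/(-11 - 171)) - 44615/9889 = (-5482*(-1/20482) + 23255*(-1/9574))/(1/(-182)) - 44615*1/9889 = (2741/10241 - 23255/9574)/(-1/182) - 44615/9889 = -211912121/98047334*(-182) - 44615/9889 = 2754857573/7003381 - 44615/9889 = 2448211881462/6296039519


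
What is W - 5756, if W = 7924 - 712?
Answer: 1456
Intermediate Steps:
W = 7212
W - 5756 = 7212 - 5756 = 1456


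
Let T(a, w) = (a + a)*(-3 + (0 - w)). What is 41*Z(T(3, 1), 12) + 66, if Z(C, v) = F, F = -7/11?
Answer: 439/11 ≈ 39.909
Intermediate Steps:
T(a, w) = 2*a*(-3 - w) (T(a, w) = (2*a)*(-3 - w) = 2*a*(-3 - w))
F = -7/11 (F = -7*1/11 = -7/11 ≈ -0.63636)
Z(C, v) = -7/11
41*Z(T(3, 1), 12) + 66 = 41*(-7/11) + 66 = -287/11 + 66 = 439/11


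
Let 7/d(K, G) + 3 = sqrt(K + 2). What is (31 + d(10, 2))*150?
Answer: 5700 + 700*sqrt(3) ≈ 6912.4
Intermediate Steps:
d(K, G) = 7/(-3 + sqrt(2 + K)) (d(K, G) = 7/(-3 + sqrt(K + 2)) = 7/(-3 + sqrt(2 + K)))
(31 + d(10, 2))*150 = (31 + 7/(-3 + sqrt(2 + 10)))*150 = (31 + 7/(-3 + sqrt(12)))*150 = (31 + 7/(-3 + 2*sqrt(3)))*150 = 4650 + 1050/(-3 + 2*sqrt(3))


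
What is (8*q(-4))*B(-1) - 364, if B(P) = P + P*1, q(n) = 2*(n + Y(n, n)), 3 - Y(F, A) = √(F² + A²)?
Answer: -332 + 128*√2 ≈ -150.98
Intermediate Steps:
Y(F, A) = 3 - √(A² + F²) (Y(F, A) = 3 - √(F² + A²) = 3 - √(A² + F²))
q(n) = 6 + 2*n - 2*√2*√(n²) (q(n) = 2*(n + (3 - √(n² + n²))) = 2*(n + (3 - √(2*n²))) = 2*(n + (3 - √2*√(n²))) = 2*(3 + n - √2*√(n²)) = 6 + 2*n - 2*√2*√(n²))
B(P) = 2*P (B(P) = P + P = 2*P)
(8*q(-4))*B(-1) - 364 = (8*(6 + 2*(-4) - 2*√2*√((-4)²)))*(2*(-1)) - 364 = (8*(6 - 8 - 2*√2*√16))*(-2) - 364 = (8*(6 - 8 - 2*√2*4))*(-2) - 364 = (8*(6 - 8 - 8*√2))*(-2) - 364 = (8*(-2 - 8*√2))*(-2) - 364 = (-16 - 64*√2)*(-2) - 364 = (32 + 128*√2) - 364 = -332 + 128*√2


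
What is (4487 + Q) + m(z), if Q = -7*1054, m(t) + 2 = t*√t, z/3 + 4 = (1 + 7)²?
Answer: -2893 + 1080*√5 ≈ -478.05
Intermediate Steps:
z = 180 (z = -12 + 3*(1 + 7)² = -12 + 3*8² = -12 + 3*64 = -12 + 192 = 180)
m(t) = -2 + t^(3/2) (m(t) = -2 + t*√t = -2 + t^(3/2))
Q = -7378
(4487 + Q) + m(z) = (4487 - 7378) + (-2 + 180^(3/2)) = -2891 + (-2 + 1080*√5) = -2893 + 1080*√5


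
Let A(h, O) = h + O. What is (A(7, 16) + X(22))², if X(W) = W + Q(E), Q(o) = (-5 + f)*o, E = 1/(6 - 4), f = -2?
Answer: 6889/4 ≈ 1722.3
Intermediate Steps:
E = ½ (E = 1/2 = ½ ≈ 0.50000)
Q(o) = -7*o (Q(o) = (-5 - 2)*o = -7*o)
A(h, O) = O + h
X(W) = -7/2 + W (X(W) = W - 7*½ = W - 7/2 = -7/2 + W)
(A(7, 16) + X(22))² = ((16 + 7) + (-7/2 + 22))² = (23 + 37/2)² = (83/2)² = 6889/4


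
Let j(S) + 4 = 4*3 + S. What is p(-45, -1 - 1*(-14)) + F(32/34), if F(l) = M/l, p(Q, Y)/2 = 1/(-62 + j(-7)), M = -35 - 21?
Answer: -7263/122 ≈ -59.533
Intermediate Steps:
j(S) = 8 + S (j(S) = -4 + (4*3 + S) = -4 + (12 + S) = 8 + S)
M = -56
p(Q, Y) = -2/61 (p(Q, Y) = 2/(-62 + (8 - 7)) = 2/(-62 + 1) = 2/(-61) = 2*(-1/61) = -2/61)
F(l) = -56/l
p(-45, -1 - 1*(-14)) + F(32/34) = -2/61 - 56/(32/34) = -2/61 - 56/(32*(1/34)) = -2/61 - 56/16/17 = -2/61 - 56*17/16 = -2/61 - 119/2 = -7263/122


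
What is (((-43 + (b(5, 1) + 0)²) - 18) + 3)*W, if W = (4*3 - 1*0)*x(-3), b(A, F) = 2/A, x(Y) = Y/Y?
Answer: -17352/25 ≈ -694.08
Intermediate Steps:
x(Y) = 1
W = 12 (W = (4*3 - 1*0)*1 = (12 + 0)*1 = 12*1 = 12)
(((-43 + (b(5, 1) + 0)²) - 18) + 3)*W = (((-43 + (2/5 + 0)²) - 18) + 3)*12 = (((-43 + (2*(⅕) + 0)²) - 18) + 3)*12 = (((-43 + (⅖ + 0)²) - 18) + 3)*12 = (((-43 + (⅖)²) - 18) + 3)*12 = (((-43 + 4/25) - 18) + 3)*12 = ((-1071/25 - 18) + 3)*12 = (-1521/25 + 3)*12 = -1446/25*12 = -17352/25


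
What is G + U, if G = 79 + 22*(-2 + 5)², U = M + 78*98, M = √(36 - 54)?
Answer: 7921 + 3*I*√2 ≈ 7921.0 + 4.2426*I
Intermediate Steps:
M = 3*I*√2 (M = √(-18) = 3*I*√2 ≈ 4.2426*I)
U = 7644 + 3*I*√2 (U = 3*I*√2 + 78*98 = 3*I*√2 + 7644 = 7644 + 3*I*√2 ≈ 7644.0 + 4.2426*I)
G = 277 (G = 79 + 22*3² = 79 + 22*9 = 79 + 198 = 277)
G + U = 277 + (7644 + 3*I*√2) = 7921 + 3*I*√2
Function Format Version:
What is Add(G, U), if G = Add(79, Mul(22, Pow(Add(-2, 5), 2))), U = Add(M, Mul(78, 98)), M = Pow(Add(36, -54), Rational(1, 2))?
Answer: Add(7921, Mul(3, I, Pow(2, Rational(1, 2)))) ≈ Add(7921.0, Mul(4.2426, I))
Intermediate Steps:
M = Mul(3, I, Pow(2, Rational(1, 2))) (M = Pow(-18, Rational(1, 2)) = Mul(3, I, Pow(2, Rational(1, 2))) ≈ Mul(4.2426, I))
U = Add(7644, Mul(3, I, Pow(2, Rational(1, 2)))) (U = Add(Mul(3, I, Pow(2, Rational(1, 2))), Mul(78, 98)) = Add(Mul(3, I, Pow(2, Rational(1, 2))), 7644) = Add(7644, Mul(3, I, Pow(2, Rational(1, 2)))) ≈ Add(7644.0, Mul(4.2426, I)))
G = 277 (G = Add(79, Mul(22, Pow(3, 2))) = Add(79, Mul(22, 9)) = Add(79, 198) = 277)
Add(G, U) = Add(277, Add(7644, Mul(3, I, Pow(2, Rational(1, 2))))) = Add(7921, Mul(3, I, Pow(2, Rational(1, 2))))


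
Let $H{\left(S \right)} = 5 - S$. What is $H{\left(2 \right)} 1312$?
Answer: $3936$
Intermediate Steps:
$H{\left(2 \right)} 1312 = \left(5 - 2\right) 1312 = 3 \cdot 1312 = 3936$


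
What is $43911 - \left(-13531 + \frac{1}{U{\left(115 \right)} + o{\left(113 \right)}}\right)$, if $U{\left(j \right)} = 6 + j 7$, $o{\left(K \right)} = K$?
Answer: $\frac{53076407}{924} \approx 57442.0$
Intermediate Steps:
$U{\left(j \right)} = 6 + 7 j$
$43911 - \left(-13531 + \frac{1}{U{\left(115 \right)} + o{\left(113 \right)}}\right) = 43911 - \left(-13531 + \frac{1}{\left(6 + 7 \cdot 115\right) + 113}\right) = 43911 - \left(-13531 + \frac{1}{\left(6 + 805\right) + 113}\right) = 43911 - \left(-13531 + \frac{1}{811 + 113}\right) = 43911 - \left(-13531 + \frac{1}{924}\right) = 43911 - - \frac{12502643}{924} = 43911 + \frac{12502643}{924} = \frac{53076407}{924}$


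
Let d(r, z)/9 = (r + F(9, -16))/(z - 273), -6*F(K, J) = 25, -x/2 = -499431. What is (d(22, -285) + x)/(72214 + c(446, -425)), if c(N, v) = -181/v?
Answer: 157920036725/11417100732 ≈ 13.832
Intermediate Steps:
x = 998862 (x = -2*(-499431) = 998862)
F(K, J) = -25/6 (F(K, J) = -⅙*25 = -25/6)
d(r, z) = 9*(-25/6 + r)/(-273 + z) (d(r, z) = 9*((r - 25/6)/(z - 273)) = 9*((-25/6 + r)/(-273 + z)) = 9*(-25/6 + r)/(-273 + z))
(d(22, -285) + x)/(72214 + c(446, -425)) = (3*(-25 + 6*22)/(2*(-273 - 285)) + 998862)/(72214 - 181/(-425)) = ((3/2)*(-25 + 132)/(-558) + 998862)/(72214 - 181*(-1/425)) = ((3/2)*(-1/558)*107 + 998862)/(72214 + 181/425) = (-107/372 + 998862)/(30691131/425) = (371576557/372)*(425/30691131) = 157920036725/11417100732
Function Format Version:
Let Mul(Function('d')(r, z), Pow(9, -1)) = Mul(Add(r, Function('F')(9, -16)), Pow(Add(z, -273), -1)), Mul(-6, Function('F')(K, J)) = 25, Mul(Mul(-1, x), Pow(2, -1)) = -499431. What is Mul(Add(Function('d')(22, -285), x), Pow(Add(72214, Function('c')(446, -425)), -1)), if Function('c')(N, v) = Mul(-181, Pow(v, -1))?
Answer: Rational(157920036725, 11417100732) ≈ 13.832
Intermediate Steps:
x = 998862 (x = Mul(-2, -499431) = 998862)
Function('F')(K, J) = Rational(-25, 6) (Function('F')(K, J) = Mul(Rational(-1, 6), 25) = Rational(-25, 6))
Function('d')(r, z) = Mul(9, Pow(Add(-273, z), -1), Add(Rational(-25, 6), r)) (Function('d')(r, z) = Mul(9, Mul(Add(r, Rational(-25, 6)), Pow(Add(z, -273), -1))) = Mul(9, Mul(Add(Rational(-25, 6), r), Pow(Add(-273, z), -1))) = Mul(9, Mul(Pow(Add(-273, z), -1), Add(Rational(-25, 6), r))) = Mul(9, Pow(Add(-273, z), -1), Add(Rational(-25, 6), r)))
Mul(Add(Function('d')(22, -285), x), Pow(Add(72214, Function('c')(446, -425)), -1)) = Mul(Add(Mul(Rational(3, 2), Pow(Add(-273, -285), -1), Add(-25, Mul(6, 22))), 998862), Pow(Add(72214, Mul(-181, Pow(-425, -1))), -1)) = Mul(Add(Mul(Rational(3, 2), Pow(-558, -1), Add(-25, 132)), 998862), Pow(Add(72214, Mul(-181, Rational(-1, 425))), -1)) = Mul(Add(Mul(Rational(3, 2), Rational(-1, 558), 107), 998862), Pow(Add(72214, Rational(181, 425)), -1)) = Mul(Add(Rational(-107, 372), 998862), Pow(Rational(30691131, 425), -1)) = Mul(Rational(371576557, 372), Rational(425, 30691131)) = Rational(157920036725, 11417100732)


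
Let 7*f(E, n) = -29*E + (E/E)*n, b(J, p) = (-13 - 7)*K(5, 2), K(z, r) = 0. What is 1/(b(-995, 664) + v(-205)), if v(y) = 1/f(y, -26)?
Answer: 5919/7 ≈ 845.57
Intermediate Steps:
b(J, p) = 0 (b(J, p) = (-13 - 7)*0 = -20*0 = 0)
f(E, n) = -29*E/7 + n/7 (f(E, n) = (-29*E + (E/E)*n)/7 = (-29*E + 1*n)/7 = (-29*E + n)/7 = (n - 29*E)/7 = -29*E/7 + n/7)
v(y) = 1/(-26/7 - 29*y/7) (v(y) = 1/(-29*y/7 + (1/7)*(-26)) = 1/(-29*y/7 - 26/7) = 1/(-26/7 - 29*y/7))
1/(b(-995, 664) + v(-205)) = 1/(0 - 7/(26 + 29*(-205))) = 1/(0 - 7/(26 - 5945)) = 1/(0 - 7/(-5919)) = 1/(0 - 7*(-1/5919)) = 1/(0 + 7/5919) = 1/(7/5919) = 5919/7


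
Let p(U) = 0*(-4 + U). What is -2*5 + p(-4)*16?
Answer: -10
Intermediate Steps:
p(U) = 0
-2*5 + p(-4)*16 = -2*5 + 0*16 = -10 + 0 = -10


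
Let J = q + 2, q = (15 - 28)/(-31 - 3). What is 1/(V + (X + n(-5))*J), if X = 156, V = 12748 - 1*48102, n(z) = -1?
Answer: -34/1189481 ≈ -2.8584e-5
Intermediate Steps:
q = 13/34 (q = -13/(-34) = -13*(-1/34) = 13/34 ≈ 0.38235)
V = -35354 (V = 12748 - 48102 = -35354)
J = 81/34 (J = 13/34 + 2 = 81/34 ≈ 2.3824)
1/(V + (X + n(-5))*J) = 1/(-35354 + (156 - 1)*(81/34)) = 1/(-35354 + 155*(81/34)) = 1/(-35354 + 12555/34) = 1/(-1189481/34) = -34/1189481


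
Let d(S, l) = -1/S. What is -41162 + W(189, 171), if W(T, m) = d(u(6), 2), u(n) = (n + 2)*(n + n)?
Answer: -3951553/96 ≈ -41162.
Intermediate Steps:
u(n) = 2*n*(2 + n) (u(n) = (2 + n)*(2*n) = 2*n*(2 + n))
W(T, m) = -1/96 (W(T, m) = -1/(2*6*(2 + 6)) = -1/(2*6*8) = -1/96)
-41162 + W(189, 171) = -41162 - 1/96 = -3951553/96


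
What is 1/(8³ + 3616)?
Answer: 1/4128 ≈ 0.00024225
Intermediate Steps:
1/(8³ + 3616) = 1/(512 + 3616) = 1/4128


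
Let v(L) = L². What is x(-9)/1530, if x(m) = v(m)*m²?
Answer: 729/170 ≈ 4.2882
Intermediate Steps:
x(m) = m⁴ (x(m) = m²*m² = m⁴)
x(-9)/1530 = (-9)⁴/1530 = 6561*(1/1530) = 729/170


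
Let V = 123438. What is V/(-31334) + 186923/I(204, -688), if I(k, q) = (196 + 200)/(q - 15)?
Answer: -187161441577/564012 ≈ -3.3184e+5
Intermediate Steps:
I(k, q) = 396/(-15 + q)
V/(-31334) + 186923/I(204, -688) = 123438/(-31334) + 186923/((396/(-15 - 688))) = 123438*(-1/31334) + 186923/((396/(-703))) = -61719/15667 + 186923/((396*(-1/703))) = -61719/15667 + 186923/(-396/703) = -61719/15667 + 186923*(-703/396) = -61719/15667 - 11946079/36 = -187161441577/564012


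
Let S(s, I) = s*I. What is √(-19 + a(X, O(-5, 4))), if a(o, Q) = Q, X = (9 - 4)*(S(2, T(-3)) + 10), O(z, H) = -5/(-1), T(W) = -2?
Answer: I*√14 ≈ 3.7417*I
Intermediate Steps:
O(z, H) = 5 (O(z, H) = -5*(-1) = 5)
S(s, I) = I*s
X = 30 (X = (9 - 4)*(-2*2 + 10) = 5*(-4 + 10) = 5*6 = 30)
√(-19 + a(X, O(-5, 4))) = √(-19 + 5) = √(-14) = I*√14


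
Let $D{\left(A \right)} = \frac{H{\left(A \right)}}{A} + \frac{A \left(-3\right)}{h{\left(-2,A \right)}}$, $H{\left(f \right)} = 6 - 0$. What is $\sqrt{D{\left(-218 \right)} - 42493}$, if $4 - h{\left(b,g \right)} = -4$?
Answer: $\frac{i \sqrt{2015553553}}{218} \approx 205.94 i$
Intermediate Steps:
$h{\left(b,g \right)} = 8$ ($h{\left(b,g \right)} = 4 - -4 = 4 + 4 = 8$)
$H{\left(f \right)} = 6$ ($H{\left(f \right)} = 6 + 0 = 6$)
$D{\left(A \right)} = \frac{6}{A} - \frac{3 A}{8}$ ($D{\left(A \right)} = \frac{6}{A} + \frac{A \left(-3\right)}{8} = \frac{6}{A} + - 3 A \frac{1}{8} = \frac{6}{A} - \frac{3 A}{8}$)
$\sqrt{D{\left(-218 \right)} - 42493} = \sqrt{\left(\frac{6}{-218} - - \frac{327}{4}\right) - 42493} = \sqrt{\left(6 \left(- \frac{1}{218}\right) + \frac{327}{4}\right) - 42493} = \sqrt{\left(- \frac{3}{109} + \frac{327}{4}\right) - 42493} = \sqrt{\frac{35631}{436} - 42493} = \sqrt{- \frac{18491317}{436}} = \frac{i \sqrt{2015553553}}{218}$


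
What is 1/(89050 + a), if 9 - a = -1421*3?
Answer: 1/93322 ≈ 1.0716e-5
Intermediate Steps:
a = 4272 (a = 9 - (-1421)*3 = 9 - 1*(-4263) = 9 + 4263 = 4272)
1/(89050 + a) = 1/(89050 + 4272) = 1/93322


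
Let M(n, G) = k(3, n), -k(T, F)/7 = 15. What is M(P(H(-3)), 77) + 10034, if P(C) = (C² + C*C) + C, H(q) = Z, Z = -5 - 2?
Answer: 9929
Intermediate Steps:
Z = -7
k(T, F) = -105 (k(T, F) = -7*15 = -105)
H(q) = -7
P(C) = C + 2*C² (P(C) = (C² + C²) + C = 2*C² + C = C + 2*C²)
M(n, G) = -105
M(P(H(-3)), 77) + 10034 = -105 + 10034 = 9929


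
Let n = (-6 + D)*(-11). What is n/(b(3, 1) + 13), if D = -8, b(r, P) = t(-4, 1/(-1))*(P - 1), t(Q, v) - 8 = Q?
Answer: 154/13 ≈ 11.846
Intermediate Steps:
t(Q, v) = 8 + Q
b(r, P) = -4 + 4*P (b(r, P) = (8 - 4)*(P - 1) = 4*(-1 + P) = -4 + 4*P)
n = 154 (n = (-6 - 8)*(-11) = -14*(-11) = 154)
n/(b(3, 1) + 13) = 154/((-4 + 4*1) + 13) = 154/((-4 + 4) + 13) = 154/(0 + 13) = 154/13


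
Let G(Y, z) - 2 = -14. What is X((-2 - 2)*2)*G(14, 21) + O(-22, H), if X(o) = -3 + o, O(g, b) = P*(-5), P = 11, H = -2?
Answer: 77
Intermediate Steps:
G(Y, z) = -12 (G(Y, z) = 2 - 14 = -12)
O(g, b) = -55 (O(g, b) = 11*(-5) = -55)
X((-2 - 2)*2)*G(14, 21) + O(-22, H) = (-3 + (-2 - 2)*2)*(-12) - 55 = (-3 - 4*2)*(-12) - 55 = (-3 - 8)*(-12) - 55 = -11*(-12) - 55 = 132 - 55 = 77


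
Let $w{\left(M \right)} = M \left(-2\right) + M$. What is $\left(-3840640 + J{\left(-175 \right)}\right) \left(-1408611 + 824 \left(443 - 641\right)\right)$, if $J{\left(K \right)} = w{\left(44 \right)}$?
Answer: $6036645005892$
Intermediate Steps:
$w{\left(M \right)} = - M$ ($w{\left(M \right)} = - 2 M + M = - M$)
$J{\left(K \right)} = -44$ ($J{\left(K \right)} = \left(-1\right) 44 = -44$)
$\left(-3840640 + J{\left(-175 \right)}\right) \left(-1408611 + 824 \left(443 - 641\right)\right) = \left(-3840640 - 44\right) \left(-1408611 + 824 \left(443 - 641\right)\right) = - 3840684 \left(-1408611 + 824 \left(-198\right)\right) = - 3840684 \left(-1408611 - 163152\right) = \left(-3840684\right) \left(-1571763\right) = 6036645005892$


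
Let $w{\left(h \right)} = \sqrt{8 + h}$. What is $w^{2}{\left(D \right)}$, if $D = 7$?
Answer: $15$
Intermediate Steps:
$w^{2}{\left(D \right)} = \left(\sqrt{8 + 7}\right)^{2} = \left(\sqrt{15}\right)^{2} = 15$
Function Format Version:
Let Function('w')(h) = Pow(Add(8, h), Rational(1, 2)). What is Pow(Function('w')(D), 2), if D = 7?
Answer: 15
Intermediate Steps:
Pow(Function('w')(D), 2) = Pow(Pow(Add(8, 7), Rational(1, 2)), 2) = Pow(Pow(15, Rational(1, 2)), 2) = 15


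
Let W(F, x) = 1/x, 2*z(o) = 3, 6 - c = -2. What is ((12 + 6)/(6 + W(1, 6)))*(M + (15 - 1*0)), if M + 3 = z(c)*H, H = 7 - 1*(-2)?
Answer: 2754/37 ≈ 74.432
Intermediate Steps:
H = 9 (H = 7 + 2 = 9)
c = 8 (c = 6 - 1*(-2) = 6 + 2 = 8)
z(o) = 3/2 (z(o) = (1/2)*3 = 3/2)
M = 21/2 (M = -3 + (3/2)*9 = -3 + 27/2 = 21/2 ≈ 10.500)
((12 + 6)/(6 + W(1, 6)))*(M + (15 - 1*0)) = ((12 + 6)/(6 + 1/6))*(21/2 + (15 - 1*0)) = (18/(6 + 1/6))*(21/2 + (15 + 0)) = (18/(37/6))*(21/2 + 15) = (18*(6/37))*(51/2) = (108/37)*(51/2) = 2754/37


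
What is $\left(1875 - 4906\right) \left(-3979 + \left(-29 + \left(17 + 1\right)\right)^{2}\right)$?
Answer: $11693598$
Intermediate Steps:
$\left(1875 - 4906\right) \left(-3979 + \left(-29 + \left(17 + 1\right)\right)^{2}\right) = - 3031 \left(-3979 + \left(-29 + 18\right)^{2}\right) = - 3031 \left(-3979 + \left(-11\right)^{2}\right) = - 3031 \left(-3979 + 121\right) = \left(-3031\right) \left(-3858\right) = 11693598$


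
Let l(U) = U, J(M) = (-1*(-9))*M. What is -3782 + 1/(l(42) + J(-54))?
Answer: -1679209/444 ≈ -3782.0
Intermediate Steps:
J(M) = 9*M
-3782 + 1/(l(42) + J(-54)) = -3782 + 1/(42 + 9*(-54)) = -3782 + 1/(42 - 486) = -3782 + 1/(-444) = -3782 - 1/444 = -1679209/444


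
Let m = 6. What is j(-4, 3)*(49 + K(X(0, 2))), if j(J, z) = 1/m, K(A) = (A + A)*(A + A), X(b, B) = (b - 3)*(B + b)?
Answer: 193/6 ≈ 32.167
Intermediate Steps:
X(b, B) = (-3 + b)*(B + b)
K(A) = 4*A² (K(A) = (2*A)*(2*A) = 4*A²)
j(J, z) = ⅙ (j(J, z) = 1/6 = ⅙)
j(-4, 3)*(49 + K(X(0, 2))) = (49 + 4*(0² - 3*2 - 3*0 + 2*0)²)/6 = (49 + 4*(0 - 6 + 0 + 0)²)/6 = (49 + 4*(-6)²)/6 = (49 + 4*36)/6 = (49 + 144)/6 = (⅙)*193 = 193/6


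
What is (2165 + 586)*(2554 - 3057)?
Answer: -1383753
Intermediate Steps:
(2165 + 586)*(2554 - 3057) = 2751*(-503) = -1383753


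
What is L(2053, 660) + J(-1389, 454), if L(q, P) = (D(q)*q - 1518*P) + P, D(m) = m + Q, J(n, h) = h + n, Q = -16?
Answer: 3179806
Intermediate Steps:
D(m) = -16 + m (D(m) = m - 16 = -16 + m)
L(q, P) = -1517*P + q*(-16 + q) (L(q, P) = ((-16 + q)*q - 1518*P) + P = (q*(-16 + q) - 1518*P) + P = (-1518*P + q*(-16 + q)) + P = -1517*P + q*(-16 + q))
L(2053, 660) + J(-1389, 454) = (-1517*660 + 2053*(-16 + 2053)) + (454 - 1389) = (-1001220 + 2053*2037) - 935 = (-1001220 + 4181961) - 935 = 3180741 - 935 = 3179806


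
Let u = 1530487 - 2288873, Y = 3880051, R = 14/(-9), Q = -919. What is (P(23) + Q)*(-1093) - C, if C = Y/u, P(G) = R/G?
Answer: 157699566017363/156985902 ≈ 1.0045e+6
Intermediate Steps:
R = -14/9 (R = 14*(-1/9) = -14/9 ≈ -1.5556)
P(G) = -14/(9*G)
u = -758386
C = -3880051/758386 (C = 3880051/(-758386) = 3880051*(-1/758386) = -3880051/758386 ≈ -5.1162)
(P(23) + Q)*(-1093) - C = (-14/9/23 - 919)*(-1093) - 1*(-3880051/758386) = (-14/9*1/23 - 919)*(-1093) + 3880051/758386 = (-14/207 - 919)*(-1093) + 3880051/758386 = -190247/207*(-1093) + 3880051/758386 = 207939971/207 + 3880051/758386 = 157699566017363/156985902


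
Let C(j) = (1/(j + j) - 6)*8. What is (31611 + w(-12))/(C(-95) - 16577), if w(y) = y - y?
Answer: -3003045/1579379 ≈ -1.9014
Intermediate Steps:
w(y) = 0
C(j) = -48 + 4/j (C(j) = (1/(2*j) - 6)*8 = (-6 + 1/(2*j))*8 = -48 + 4/j)
(31611 + w(-12))/(C(-95) - 16577) = (31611 + 0)/((-48 + 4/(-95)) - 16577) = 31611/((-48 + 4*(-1/95)) - 16577) = 31611/((-48 - 4/95) - 16577) = 31611/(-4564/95 - 16577) = 31611/(-1579379/95) = 31611*(-95/1579379) = -3003045/1579379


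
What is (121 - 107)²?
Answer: 196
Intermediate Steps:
(121 - 107)² = 14² = 196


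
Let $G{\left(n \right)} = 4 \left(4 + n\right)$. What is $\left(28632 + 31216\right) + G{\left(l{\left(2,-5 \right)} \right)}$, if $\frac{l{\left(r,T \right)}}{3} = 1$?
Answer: $59876$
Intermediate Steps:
$l{\left(r,T \right)} = 3$ ($l{\left(r,T \right)} = 3 \cdot 1 = 3$)
$G{\left(n \right)} = 16 + 4 n$
$\left(28632 + 31216\right) + G{\left(l{\left(2,-5 \right)} \right)} = \left(28632 + 31216\right) + \left(16 + 4 \cdot 3\right) = 59848 + \left(16 + 12\right) = 59848 + 28 = 59876$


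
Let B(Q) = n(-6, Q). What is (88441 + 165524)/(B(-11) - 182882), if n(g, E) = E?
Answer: -253965/182893 ≈ -1.3886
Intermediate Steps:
B(Q) = Q
(88441 + 165524)/(B(-11) - 182882) = (88441 + 165524)/(-11 - 182882) = 253965/(-182893) = 253965*(-1/182893) = -253965/182893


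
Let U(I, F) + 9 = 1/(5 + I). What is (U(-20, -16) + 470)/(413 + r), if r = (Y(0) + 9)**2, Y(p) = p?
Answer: 3457/3705 ≈ 0.93306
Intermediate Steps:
U(I, F) = -9 + 1/(5 + I)
r = 81 (r = (0 + 9)**2 = 9**2 = 81)
(U(-20, -16) + 470)/(413 + r) = ((-44 - 9*(-20))/(5 - 20) + 470)/(413 + 81) = ((-44 + 180)/(-15) + 470)/494 = (-1/15*136 + 470)*(1/494) = (-136/15 + 470)*(1/494) = (6914/15)*(1/494) = 3457/3705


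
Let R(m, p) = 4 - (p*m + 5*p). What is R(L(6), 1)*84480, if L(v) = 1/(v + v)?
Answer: -91520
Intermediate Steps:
L(v) = 1/(2*v)
R(m, p) = 4 - 5*p - m*p (R(m, p) = 4 - (m*p + 5*p) = 4 - (5*p + m*p) = 4 + (-5*p - m*p) = 4 - 5*p - m*p)
R(L(6), 1)*84480 = (4 - 5*1 - 1*(1/2)/6*1)*84480 = (4 - 5 - 1*(1/2)*(1/6)*1)*84480 = (4 - 5 - 1*1/12*1)*84480 = (4 - 5 - 1/12)*84480 = -13/12*84480 = -91520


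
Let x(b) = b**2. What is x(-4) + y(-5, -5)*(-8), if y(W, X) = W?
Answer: 56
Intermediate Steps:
x(-4) + y(-5, -5)*(-8) = (-4)**2 - 5*(-8) = 16 + 40 = 56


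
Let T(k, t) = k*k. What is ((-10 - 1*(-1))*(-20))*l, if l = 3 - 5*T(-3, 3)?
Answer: -7560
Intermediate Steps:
T(k, t) = k²
l = -42 (l = 3 - 5*(-3)² = 3 - 5*9 = 3 - 45 = -42)
((-10 - 1*(-1))*(-20))*l = ((-10 - 1*(-1))*(-20))*(-42) = ((-10 + 1)*(-20))*(-42) = -9*(-20)*(-42) = 180*(-42) = -7560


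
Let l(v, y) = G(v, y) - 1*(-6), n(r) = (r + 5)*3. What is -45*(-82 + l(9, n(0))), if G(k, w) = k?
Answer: 3015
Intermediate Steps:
n(r) = 15 + 3*r (n(r) = (5 + r)*3 = 15 + 3*r)
l(v, y) = 6 + v (l(v, y) = v - 1*(-6) = v + 6 = 6 + v)
-45*(-82 + l(9, n(0))) = -45*(-82 + (6 + 9)) = -45*(-82 + 15) = -45*(-67) = 3015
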